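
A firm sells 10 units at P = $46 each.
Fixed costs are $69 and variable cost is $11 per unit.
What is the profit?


Total Revenue = P * Q = 46 * 10 = $460
Total Cost = FC + VC*Q = 69 + 11*10 = $179
Profit = TR - TC = 460 - 179 = $281

$281


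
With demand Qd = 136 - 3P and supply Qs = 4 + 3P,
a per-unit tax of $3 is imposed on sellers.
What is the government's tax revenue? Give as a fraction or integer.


With tax on sellers, new supply: Qs' = 4 + 3(P - 3)
= 3P - 5
New equilibrium quantity:
Q_new = 131/2
Tax revenue = tax * Q_new = 3 * 131/2 = 393/2

393/2


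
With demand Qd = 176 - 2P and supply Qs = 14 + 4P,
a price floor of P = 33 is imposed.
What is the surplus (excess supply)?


At P = 33:
Qd = 176 - 2*33 = 110
Qs = 14 + 4*33 = 146
Surplus = Qs - Qd = 146 - 110 = 36

36


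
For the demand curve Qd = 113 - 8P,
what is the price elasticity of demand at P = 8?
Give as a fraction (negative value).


dQ/dP = -8
At P = 8: Q = 113 - 8*8 = 49
E = (dQ/dP)(P/Q) = (-8)(8/49) = -64/49

-64/49


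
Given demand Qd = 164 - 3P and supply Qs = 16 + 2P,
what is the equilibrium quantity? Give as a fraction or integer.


First find equilibrium price:
164 - 3P = 16 + 2P
P* = 148/5 = 148/5
Then substitute into demand:
Q* = 164 - 3 * 148/5 = 376/5

376/5


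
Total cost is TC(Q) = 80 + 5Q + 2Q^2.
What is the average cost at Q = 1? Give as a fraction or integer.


TC(1) = 80 + 5*1 + 2*1^2
TC(1) = 80 + 5 + 2 = 87
AC = TC/Q = 87/1 = 87

87


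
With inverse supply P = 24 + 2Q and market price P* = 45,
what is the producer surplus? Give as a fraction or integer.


Minimum supply price (at Q=0): P_min = 24
Quantity supplied at P* = 45:
Q* = (45 - 24)/2 = 21/2
PS = (1/2) * Q* * (P* - P_min)
PS = (1/2) * 21/2 * (45 - 24)
PS = (1/2) * 21/2 * 21 = 441/4

441/4


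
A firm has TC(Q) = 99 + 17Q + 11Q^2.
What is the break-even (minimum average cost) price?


AC(Q) = 99/Q + 17 + 11Q
To minimize: dAC/dQ = -99/Q^2 + 11 = 0
Q^2 = 99/11 = 9
Q* = 3
Min AC = 99/3 + 17 + 11*3
Min AC = 33 + 17 + 33 = 83

83


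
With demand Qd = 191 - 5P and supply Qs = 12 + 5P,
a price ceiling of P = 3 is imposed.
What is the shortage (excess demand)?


At P = 3:
Qd = 191 - 5*3 = 176
Qs = 12 + 5*3 = 27
Shortage = Qd - Qs = 176 - 27 = 149

149


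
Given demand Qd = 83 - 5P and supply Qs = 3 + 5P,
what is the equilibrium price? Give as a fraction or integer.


At equilibrium, Qd = Qs.
83 - 5P = 3 + 5P
83 - 3 = 5P + 5P
80 = 10P
P* = 80/10 = 8

8


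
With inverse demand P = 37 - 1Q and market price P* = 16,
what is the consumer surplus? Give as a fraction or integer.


Maximum willingness to pay (at Q=0): P_max = 37
Quantity demanded at P* = 16:
Q* = (37 - 16)/1 = 21
CS = (1/2) * Q* * (P_max - P*)
CS = (1/2) * 21 * (37 - 16)
CS = (1/2) * 21 * 21 = 441/2

441/2


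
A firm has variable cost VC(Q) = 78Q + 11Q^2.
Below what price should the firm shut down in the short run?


AVC(Q) = VC(Q)/Q = 78 + 11Q
AVC is increasing in Q, so minimum AVC is at Q -> 0+.
Min AVC = 78
The firm should shut down if P < 78.

78


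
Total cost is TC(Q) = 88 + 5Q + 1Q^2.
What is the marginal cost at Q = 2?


MC = dTC/dQ = 5 + 2*1*Q
At Q = 2:
MC = 5 + 2*2
MC = 5 + 4 = 9

9


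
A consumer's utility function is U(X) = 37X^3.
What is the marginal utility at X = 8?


MU = dU/dX = 37*3*X^(3-1)
MU = 111*X^2
At X = 8:
MU = 111 * 8^2
MU = 111 * 64 = 7104

7104


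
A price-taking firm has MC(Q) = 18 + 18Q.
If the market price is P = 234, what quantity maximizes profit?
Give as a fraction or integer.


In perfect competition, profit is maximized where P = MC.
234 = 18 + 18Q
216 = 18Q
Q* = 216/18 = 12

12


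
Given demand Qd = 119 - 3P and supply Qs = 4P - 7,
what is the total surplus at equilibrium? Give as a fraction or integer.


Find equilibrium: 119 - 3P = 4P - 7
119 + 7 = 7P
P* = 126/7 = 18
Q* = 4*18 - 7 = 65
Inverse demand: P = 119/3 - Q/3, so P_max = 119/3
Inverse supply: P = 7/4 + Q/4, so P_min = 7/4
CS = (1/2) * 65 * (119/3 - 18) = 4225/6
PS = (1/2) * 65 * (18 - 7/4) = 4225/8
TS = CS + PS = 4225/6 + 4225/8 = 29575/24

29575/24


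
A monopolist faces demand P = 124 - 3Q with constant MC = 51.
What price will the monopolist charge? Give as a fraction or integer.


MR = 124 - 6Q
Set MR = MC: 124 - 6Q = 51
Q* = 73/6
Substitute into demand:
P* = 124 - 3*73/6 = 175/2

175/2


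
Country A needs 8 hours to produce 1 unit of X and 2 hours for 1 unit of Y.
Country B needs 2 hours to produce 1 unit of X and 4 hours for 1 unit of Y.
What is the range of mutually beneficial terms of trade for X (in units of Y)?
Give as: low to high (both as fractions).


Opportunity cost of X for Country A = hours_X / hours_Y = 8/2 = 4 units of Y
Opportunity cost of X for Country B = hours_X / hours_Y = 2/4 = 1/2 units of Y
Terms of trade must be between the two opportunity costs.
Range: 1/2 to 4

1/2 to 4


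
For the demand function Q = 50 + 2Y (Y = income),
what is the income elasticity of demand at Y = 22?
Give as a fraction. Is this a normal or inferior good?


dQ/dY = 2
At Y = 22: Q = 50 + 2*22 = 94
Ey = (dQ/dY)(Y/Q) = 2 * 22 / 94 = 22/47
Since Ey > 0, this is a normal good.

22/47 (normal good)


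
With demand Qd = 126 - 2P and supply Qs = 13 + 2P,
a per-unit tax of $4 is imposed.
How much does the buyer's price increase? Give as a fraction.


With a per-unit tax, the buyer's price increase depends on relative slopes.
Supply slope: d = 2, Demand slope: b = 2
Buyer's price increase = d * tax / (b + d)
= 2 * 4 / (2 + 2)
= 8 / 4 = 2

2


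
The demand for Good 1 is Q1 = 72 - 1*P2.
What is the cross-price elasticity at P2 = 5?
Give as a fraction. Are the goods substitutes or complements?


dQ1/dP2 = -1
At P2 = 5: Q1 = 72 - 1*5 = 67
Exy = (dQ1/dP2)(P2/Q1) = -1 * 5 / 67 = -5/67
Since Exy < 0, the goods are complements.

-5/67 (complements)


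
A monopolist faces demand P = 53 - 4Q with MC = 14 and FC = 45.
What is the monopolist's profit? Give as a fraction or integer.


MR = MC: 53 - 8Q = 14
Q* = 39/8
P* = 53 - 4*39/8 = 67/2
Profit = (P* - MC)*Q* - FC
= (67/2 - 14)*39/8 - 45
= 39/2*39/8 - 45
= 1521/16 - 45 = 801/16

801/16


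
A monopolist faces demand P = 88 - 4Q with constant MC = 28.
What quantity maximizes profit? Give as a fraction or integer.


TR = P*Q = (88 - 4Q)Q = 88Q - 4Q^2
MR = dTR/dQ = 88 - 8Q
Set MR = MC:
88 - 8Q = 28
60 = 8Q
Q* = 60/8 = 15/2

15/2


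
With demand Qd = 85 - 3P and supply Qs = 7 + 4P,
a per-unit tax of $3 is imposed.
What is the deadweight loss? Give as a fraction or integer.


Pre-tax equilibrium quantity: Q* = 361/7
Post-tax equilibrium quantity: Q_tax = 325/7
Reduction in quantity: Q* - Q_tax = 36/7
DWL = (1/2) * tax * (Q* - Q_tax)
DWL = (1/2) * 3 * 36/7 = 54/7

54/7


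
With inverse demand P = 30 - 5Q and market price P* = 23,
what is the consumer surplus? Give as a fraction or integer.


Maximum willingness to pay (at Q=0): P_max = 30
Quantity demanded at P* = 23:
Q* = (30 - 23)/5 = 7/5
CS = (1/2) * Q* * (P_max - P*)
CS = (1/2) * 7/5 * (30 - 23)
CS = (1/2) * 7/5 * 7 = 49/10

49/10


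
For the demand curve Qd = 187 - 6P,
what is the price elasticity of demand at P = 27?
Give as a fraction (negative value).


dQ/dP = -6
At P = 27: Q = 187 - 6*27 = 25
E = (dQ/dP)(P/Q) = (-6)(27/25) = -162/25

-162/25


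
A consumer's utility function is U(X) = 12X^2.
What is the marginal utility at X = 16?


MU = dU/dX = 12*2*X^(2-1)
MU = 24*X^1
At X = 16:
MU = 24 * 16^1
MU = 24 * 16 = 384

384


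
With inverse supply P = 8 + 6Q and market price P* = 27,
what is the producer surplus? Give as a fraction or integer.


Minimum supply price (at Q=0): P_min = 8
Quantity supplied at P* = 27:
Q* = (27 - 8)/6 = 19/6
PS = (1/2) * Q* * (P* - P_min)
PS = (1/2) * 19/6 * (27 - 8)
PS = (1/2) * 19/6 * 19 = 361/12

361/12


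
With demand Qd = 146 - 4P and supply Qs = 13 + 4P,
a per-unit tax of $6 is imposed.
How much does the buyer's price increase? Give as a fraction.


With a per-unit tax, the buyer's price increase depends on relative slopes.
Supply slope: d = 4, Demand slope: b = 4
Buyer's price increase = d * tax / (b + d)
= 4 * 6 / (4 + 4)
= 24 / 8 = 3

3


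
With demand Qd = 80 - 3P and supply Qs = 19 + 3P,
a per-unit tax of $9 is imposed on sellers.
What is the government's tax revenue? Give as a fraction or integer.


With tax on sellers, new supply: Qs' = 19 + 3(P - 9)
= 3P - 8
New equilibrium quantity:
Q_new = 36
Tax revenue = tax * Q_new = 9 * 36 = 324

324


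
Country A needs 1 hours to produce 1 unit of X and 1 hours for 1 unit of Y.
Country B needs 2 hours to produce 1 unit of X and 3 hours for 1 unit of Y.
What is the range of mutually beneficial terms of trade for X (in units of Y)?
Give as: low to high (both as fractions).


Opportunity cost of X for Country A = hours_X / hours_Y = 1/1 = 1 units of Y
Opportunity cost of X for Country B = hours_X / hours_Y = 2/3 = 2/3 units of Y
Terms of trade must be between the two opportunity costs.
Range: 2/3 to 1

2/3 to 1


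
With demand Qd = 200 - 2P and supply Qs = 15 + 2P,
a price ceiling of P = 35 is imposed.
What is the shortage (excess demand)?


At P = 35:
Qd = 200 - 2*35 = 130
Qs = 15 + 2*35 = 85
Shortage = Qd - Qs = 130 - 85 = 45

45


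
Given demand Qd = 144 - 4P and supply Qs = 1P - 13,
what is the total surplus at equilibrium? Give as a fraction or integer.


Find equilibrium: 144 - 4P = 1P - 13
144 + 13 = 5P
P* = 157/5 = 157/5
Q* = 1*157/5 - 13 = 92/5
Inverse demand: P = 36 - Q/4, so P_max = 36
Inverse supply: P = 13 + Q/1, so P_min = 13
CS = (1/2) * 92/5 * (36 - 157/5) = 1058/25
PS = (1/2) * 92/5 * (157/5 - 13) = 4232/25
TS = CS + PS = 1058/25 + 4232/25 = 1058/5

1058/5


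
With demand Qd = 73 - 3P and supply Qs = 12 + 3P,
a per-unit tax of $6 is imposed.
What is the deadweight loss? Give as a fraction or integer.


Pre-tax equilibrium quantity: Q* = 85/2
Post-tax equilibrium quantity: Q_tax = 67/2
Reduction in quantity: Q* - Q_tax = 9
DWL = (1/2) * tax * (Q* - Q_tax)
DWL = (1/2) * 6 * 9 = 27

27


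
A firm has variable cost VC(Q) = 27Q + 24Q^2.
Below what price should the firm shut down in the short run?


AVC(Q) = VC(Q)/Q = 27 + 24Q
AVC is increasing in Q, so minimum AVC is at Q -> 0+.
Min AVC = 27
The firm should shut down if P < 27.

27


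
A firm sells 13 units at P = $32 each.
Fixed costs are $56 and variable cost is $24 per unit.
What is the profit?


Total Revenue = P * Q = 32 * 13 = $416
Total Cost = FC + VC*Q = 56 + 24*13 = $368
Profit = TR - TC = 416 - 368 = $48

$48


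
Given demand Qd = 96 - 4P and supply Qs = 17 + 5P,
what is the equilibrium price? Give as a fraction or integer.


At equilibrium, Qd = Qs.
96 - 4P = 17 + 5P
96 - 17 = 4P + 5P
79 = 9P
P* = 79/9 = 79/9

79/9


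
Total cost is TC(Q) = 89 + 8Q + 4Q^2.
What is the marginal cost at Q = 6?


MC = dTC/dQ = 8 + 2*4*Q
At Q = 6:
MC = 8 + 8*6
MC = 8 + 48 = 56

56


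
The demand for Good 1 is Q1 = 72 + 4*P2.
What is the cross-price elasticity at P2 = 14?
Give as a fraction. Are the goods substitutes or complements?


dQ1/dP2 = 4
At P2 = 14: Q1 = 72 + 4*14 = 128
Exy = (dQ1/dP2)(P2/Q1) = 4 * 14 / 128 = 7/16
Since Exy > 0, the goods are substitutes.

7/16 (substitutes)


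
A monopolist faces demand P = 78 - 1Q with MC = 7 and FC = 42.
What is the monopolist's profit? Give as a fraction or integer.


MR = MC: 78 - 2Q = 7
Q* = 71/2
P* = 78 - 1*71/2 = 85/2
Profit = (P* - MC)*Q* - FC
= (85/2 - 7)*71/2 - 42
= 71/2*71/2 - 42
= 5041/4 - 42 = 4873/4

4873/4


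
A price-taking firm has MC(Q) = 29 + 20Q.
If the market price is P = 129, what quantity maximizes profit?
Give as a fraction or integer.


In perfect competition, profit is maximized where P = MC.
129 = 29 + 20Q
100 = 20Q
Q* = 100/20 = 5

5


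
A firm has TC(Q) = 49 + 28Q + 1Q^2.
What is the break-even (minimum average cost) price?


AC(Q) = 49/Q + 28 + 1Q
To minimize: dAC/dQ = -49/Q^2 + 1 = 0
Q^2 = 49/1 = 49
Q* = 7
Min AC = 49/7 + 28 + 1*7
Min AC = 7 + 28 + 7 = 42

42


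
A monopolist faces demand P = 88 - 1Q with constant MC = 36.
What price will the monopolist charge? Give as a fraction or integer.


MR = 88 - 2Q
Set MR = MC: 88 - 2Q = 36
Q* = 26
Substitute into demand:
P* = 88 - 1*26 = 62

62


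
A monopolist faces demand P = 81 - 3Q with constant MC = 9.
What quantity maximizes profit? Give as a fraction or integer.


TR = P*Q = (81 - 3Q)Q = 81Q - 3Q^2
MR = dTR/dQ = 81 - 6Q
Set MR = MC:
81 - 6Q = 9
72 = 6Q
Q* = 72/6 = 12

12


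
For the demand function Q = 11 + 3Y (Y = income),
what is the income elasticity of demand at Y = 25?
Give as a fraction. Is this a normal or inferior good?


dQ/dY = 3
At Y = 25: Q = 11 + 3*25 = 86
Ey = (dQ/dY)(Y/Q) = 3 * 25 / 86 = 75/86
Since Ey > 0, this is a normal good.

75/86 (normal good)


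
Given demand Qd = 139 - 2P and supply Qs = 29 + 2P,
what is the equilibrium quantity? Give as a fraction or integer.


First find equilibrium price:
139 - 2P = 29 + 2P
P* = 110/4 = 55/2
Then substitute into demand:
Q* = 139 - 2 * 55/2 = 84

84


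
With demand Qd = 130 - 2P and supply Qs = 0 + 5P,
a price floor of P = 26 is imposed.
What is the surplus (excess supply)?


At P = 26:
Qd = 130 - 2*26 = 78
Qs = 0 + 5*26 = 130
Surplus = Qs - Qd = 130 - 78 = 52

52


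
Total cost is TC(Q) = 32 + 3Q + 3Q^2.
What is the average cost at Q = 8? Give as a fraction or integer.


TC(8) = 32 + 3*8 + 3*8^2
TC(8) = 32 + 24 + 192 = 248
AC = TC/Q = 248/8 = 31

31


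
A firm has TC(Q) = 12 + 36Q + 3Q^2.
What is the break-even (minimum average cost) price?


AC(Q) = 12/Q + 36 + 3Q
To minimize: dAC/dQ = -12/Q^2 + 3 = 0
Q^2 = 12/3 = 4
Q* = 2
Min AC = 12/2 + 36 + 3*2
Min AC = 6 + 36 + 6 = 48

48


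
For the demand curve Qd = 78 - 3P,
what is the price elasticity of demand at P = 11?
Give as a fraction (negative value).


dQ/dP = -3
At P = 11: Q = 78 - 3*11 = 45
E = (dQ/dP)(P/Q) = (-3)(11/45) = -11/15

-11/15


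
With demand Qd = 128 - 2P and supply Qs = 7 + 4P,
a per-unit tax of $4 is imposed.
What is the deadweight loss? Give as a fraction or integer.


Pre-tax equilibrium quantity: Q* = 263/3
Post-tax equilibrium quantity: Q_tax = 247/3
Reduction in quantity: Q* - Q_tax = 16/3
DWL = (1/2) * tax * (Q* - Q_tax)
DWL = (1/2) * 4 * 16/3 = 32/3

32/3


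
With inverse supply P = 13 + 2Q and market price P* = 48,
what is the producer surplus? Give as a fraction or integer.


Minimum supply price (at Q=0): P_min = 13
Quantity supplied at P* = 48:
Q* = (48 - 13)/2 = 35/2
PS = (1/2) * Q* * (P* - P_min)
PS = (1/2) * 35/2 * (48 - 13)
PS = (1/2) * 35/2 * 35 = 1225/4

1225/4


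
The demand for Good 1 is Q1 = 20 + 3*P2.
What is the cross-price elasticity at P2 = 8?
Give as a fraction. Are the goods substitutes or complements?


dQ1/dP2 = 3
At P2 = 8: Q1 = 20 + 3*8 = 44
Exy = (dQ1/dP2)(P2/Q1) = 3 * 8 / 44 = 6/11
Since Exy > 0, the goods are substitutes.

6/11 (substitutes)


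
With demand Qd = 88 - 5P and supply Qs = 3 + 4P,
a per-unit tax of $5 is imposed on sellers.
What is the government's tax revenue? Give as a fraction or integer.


With tax on sellers, new supply: Qs' = 3 + 4(P - 5)
= 4P - 17
New equilibrium quantity:
Q_new = 89/3
Tax revenue = tax * Q_new = 5 * 89/3 = 445/3

445/3


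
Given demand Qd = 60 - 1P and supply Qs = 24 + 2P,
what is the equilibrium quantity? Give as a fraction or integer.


First find equilibrium price:
60 - 1P = 24 + 2P
P* = 36/3 = 12
Then substitute into demand:
Q* = 60 - 1 * 12 = 48

48


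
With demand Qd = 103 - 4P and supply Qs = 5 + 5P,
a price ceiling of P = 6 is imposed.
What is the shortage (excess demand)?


At P = 6:
Qd = 103 - 4*6 = 79
Qs = 5 + 5*6 = 35
Shortage = Qd - Qs = 79 - 35 = 44

44


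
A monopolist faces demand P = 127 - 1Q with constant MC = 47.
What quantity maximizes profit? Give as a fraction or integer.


TR = P*Q = (127 - 1Q)Q = 127Q - 1Q^2
MR = dTR/dQ = 127 - 2Q
Set MR = MC:
127 - 2Q = 47
80 = 2Q
Q* = 80/2 = 40

40


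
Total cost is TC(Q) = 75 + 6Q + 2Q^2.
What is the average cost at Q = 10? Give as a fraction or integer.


TC(10) = 75 + 6*10 + 2*10^2
TC(10) = 75 + 60 + 200 = 335
AC = TC/Q = 335/10 = 67/2

67/2


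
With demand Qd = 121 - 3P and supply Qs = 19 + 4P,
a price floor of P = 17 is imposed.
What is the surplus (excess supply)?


At P = 17:
Qd = 121 - 3*17 = 70
Qs = 19 + 4*17 = 87
Surplus = Qs - Qd = 87 - 70 = 17

17


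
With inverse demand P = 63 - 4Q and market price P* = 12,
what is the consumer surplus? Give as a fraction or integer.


Maximum willingness to pay (at Q=0): P_max = 63
Quantity demanded at P* = 12:
Q* = (63 - 12)/4 = 51/4
CS = (1/2) * Q* * (P_max - P*)
CS = (1/2) * 51/4 * (63 - 12)
CS = (1/2) * 51/4 * 51 = 2601/8

2601/8


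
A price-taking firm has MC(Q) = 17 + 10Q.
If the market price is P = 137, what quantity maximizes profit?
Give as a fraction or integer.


In perfect competition, profit is maximized where P = MC.
137 = 17 + 10Q
120 = 10Q
Q* = 120/10 = 12

12


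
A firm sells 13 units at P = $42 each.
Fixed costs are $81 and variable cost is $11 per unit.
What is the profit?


Total Revenue = P * Q = 42 * 13 = $546
Total Cost = FC + VC*Q = 81 + 11*13 = $224
Profit = TR - TC = 546 - 224 = $322

$322


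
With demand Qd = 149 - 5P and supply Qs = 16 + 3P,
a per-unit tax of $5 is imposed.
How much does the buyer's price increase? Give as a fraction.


With a per-unit tax, the buyer's price increase depends on relative slopes.
Supply slope: d = 3, Demand slope: b = 5
Buyer's price increase = d * tax / (b + d)
= 3 * 5 / (5 + 3)
= 15 / 8 = 15/8

15/8


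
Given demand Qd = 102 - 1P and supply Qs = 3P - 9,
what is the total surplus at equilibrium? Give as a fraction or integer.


Find equilibrium: 102 - 1P = 3P - 9
102 + 9 = 4P
P* = 111/4 = 111/4
Q* = 3*111/4 - 9 = 297/4
Inverse demand: P = 102 - Q/1, so P_max = 102
Inverse supply: P = 3 + Q/3, so P_min = 3
CS = (1/2) * 297/4 * (102 - 111/4) = 88209/32
PS = (1/2) * 297/4 * (111/4 - 3) = 29403/32
TS = CS + PS = 88209/32 + 29403/32 = 29403/8

29403/8


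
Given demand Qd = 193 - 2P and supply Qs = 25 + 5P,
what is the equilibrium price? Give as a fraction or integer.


At equilibrium, Qd = Qs.
193 - 2P = 25 + 5P
193 - 25 = 2P + 5P
168 = 7P
P* = 168/7 = 24

24


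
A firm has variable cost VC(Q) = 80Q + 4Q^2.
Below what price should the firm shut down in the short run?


AVC(Q) = VC(Q)/Q = 80 + 4Q
AVC is increasing in Q, so minimum AVC is at Q -> 0+.
Min AVC = 80
The firm should shut down if P < 80.

80


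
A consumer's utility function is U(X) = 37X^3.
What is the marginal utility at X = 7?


MU = dU/dX = 37*3*X^(3-1)
MU = 111*X^2
At X = 7:
MU = 111 * 7^2
MU = 111 * 49 = 5439

5439


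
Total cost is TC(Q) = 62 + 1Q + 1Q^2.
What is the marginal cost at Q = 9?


MC = dTC/dQ = 1 + 2*1*Q
At Q = 9:
MC = 1 + 2*9
MC = 1 + 18 = 19

19


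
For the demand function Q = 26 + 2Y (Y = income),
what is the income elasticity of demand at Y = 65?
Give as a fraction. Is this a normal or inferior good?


dQ/dY = 2
At Y = 65: Q = 26 + 2*65 = 156
Ey = (dQ/dY)(Y/Q) = 2 * 65 / 156 = 5/6
Since Ey > 0, this is a normal good.

5/6 (normal good)


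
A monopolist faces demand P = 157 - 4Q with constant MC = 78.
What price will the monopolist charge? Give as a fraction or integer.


MR = 157 - 8Q
Set MR = MC: 157 - 8Q = 78
Q* = 79/8
Substitute into demand:
P* = 157 - 4*79/8 = 235/2

235/2


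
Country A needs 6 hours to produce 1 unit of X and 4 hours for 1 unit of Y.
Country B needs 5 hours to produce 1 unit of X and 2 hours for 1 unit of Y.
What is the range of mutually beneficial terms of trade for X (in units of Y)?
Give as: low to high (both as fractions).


Opportunity cost of X for Country A = hours_X / hours_Y = 6/4 = 3/2 units of Y
Opportunity cost of X for Country B = hours_X / hours_Y = 5/2 = 5/2 units of Y
Terms of trade must be between the two opportunity costs.
Range: 3/2 to 5/2

3/2 to 5/2


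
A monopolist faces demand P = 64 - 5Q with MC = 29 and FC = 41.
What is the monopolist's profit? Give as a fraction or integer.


MR = MC: 64 - 10Q = 29
Q* = 7/2
P* = 64 - 5*7/2 = 93/2
Profit = (P* - MC)*Q* - FC
= (93/2 - 29)*7/2 - 41
= 35/2*7/2 - 41
= 245/4 - 41 = 81/4

81/4


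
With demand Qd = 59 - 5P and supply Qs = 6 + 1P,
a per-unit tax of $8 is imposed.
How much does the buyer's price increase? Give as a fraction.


With a per-unit tax, the buyer's price increase depends on relative slopes.
Supply slope: d = 1, Demand slope: b = 5
Buyer's price increase = d * tax / (b + d)
= 1 * 8 / (5 + 1)
= 8 / 6 = 4/3

4/3


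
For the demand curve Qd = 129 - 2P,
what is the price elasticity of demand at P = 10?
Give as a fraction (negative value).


dQ/dP = -2
At P = 10: Q = 129 - 2*10 = 109
E = (dQ/dP)(P/Q) = (-2)(10/109) = -20/109

-20/109


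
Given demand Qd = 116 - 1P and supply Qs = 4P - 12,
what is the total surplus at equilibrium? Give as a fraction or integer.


Find equilibrium: 116 - 1P = 4P - 12
116 + 12 = 5P
P* = 128/5 = 128/5
Q* = 4*128/5 - 12 = 452/5
Inverse demand: P = 116 - Q/1, so P_max = 116
Inverse supply: P = 3 + Q/4, so P_min = 3
CS = (1/2) * 452/5 * (116 - 128/5) = 102152/25
PS = (1/2) * 452/5 * (128/5 - 3) = 25538/25
TS = CS + PS = 102152/25 + 25538/25 = 25538/5

25538/5


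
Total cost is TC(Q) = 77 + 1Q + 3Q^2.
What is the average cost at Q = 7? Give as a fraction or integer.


TC(7) = 77 + 1*7 + 3*7^2
TC(7) = 77 + 7 + 147 = 231
AC = TC/Q = 231/7 = 33

33


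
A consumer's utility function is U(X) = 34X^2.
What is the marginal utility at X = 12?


MU = dU/dX = 34*2*X^(2-1)
MU = 68*X^1
At X = 12:
MU = 68 * 12^1
MU = 68 * 12 = 816

816


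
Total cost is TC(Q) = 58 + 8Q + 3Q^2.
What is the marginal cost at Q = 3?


MC = dTC/dQ = 8 + 2*3*Q
At Q = 3:
MC = 8 + 6*3
MC = 8 + 18 = 26

26


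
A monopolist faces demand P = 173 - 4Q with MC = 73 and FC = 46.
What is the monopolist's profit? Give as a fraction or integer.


MR = MC: 173 - 8Q = 73
Q* = 25/2
P* = 173 - 4*25/2 = 123
Profit = (P* - MC)*Q* - FC
= (123 - 73)*25/2 - 46
= 50*25/2 - 46
= 625 - 46 = 579

579


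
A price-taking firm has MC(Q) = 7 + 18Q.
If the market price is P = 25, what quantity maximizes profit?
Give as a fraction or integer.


In perfect competition, profit is maximized where P = MC.
25 = 7 + 18Q
18 = 18Q
Q* = 18/18 = 1

1


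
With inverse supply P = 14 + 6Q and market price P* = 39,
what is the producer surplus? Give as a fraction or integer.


Minimum supply price (at Q=0): P_min = 14
Quantity supplied at P* = 39:
Q* = (39 - 14)/6 = 25/6
PS = (1/2) * Q* * (P* - P_min)
PS = (1/2) * 25/6 * (39 - 14)
PS = (1/2) * 25/6 * 25 = 625/12

625/12


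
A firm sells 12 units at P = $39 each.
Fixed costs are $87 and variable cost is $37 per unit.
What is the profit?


Total Revenue = P * Q = 39 * 12 = $468
Total Cost = FC + VC*Q = 87 + 37*12 = $531
Profit = TR - TC = 468 - 531 = $-63

$-63


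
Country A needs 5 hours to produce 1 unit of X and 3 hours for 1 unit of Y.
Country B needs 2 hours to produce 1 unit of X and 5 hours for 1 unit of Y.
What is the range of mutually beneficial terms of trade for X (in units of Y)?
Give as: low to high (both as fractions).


Opportunity cost of X for Country A = hours_X / hours_Y = 5/3 = 5/3 units of Y
Opportunity cost of X for Country B = hours_X / hours_Y = 2/5 = 2/5 units of Y
Terms of trade must be between the two opportunity costs.
Range: 2/5 to 5/3

2/5 to 5/3


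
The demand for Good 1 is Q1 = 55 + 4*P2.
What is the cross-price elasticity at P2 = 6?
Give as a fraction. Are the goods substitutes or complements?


dQ1/dP2 = 4
At P2 = 6: Q1 = 55 + 4*6 = 79
Exy = (dQ1/dP2)(P2/Q1) = 4 * 6 / 79 = 24/79
Since Exy > 0, the goods are substitutes.

24/79 (substitutes)


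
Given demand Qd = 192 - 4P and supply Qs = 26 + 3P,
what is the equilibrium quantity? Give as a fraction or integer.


First find equilibrium price:
192 - 4P = 26 + 3P
P* = 166/7 = 166/7
Then substitute into demand:
Q* = 192 - 4 * 166/7 = 680/7

680/7


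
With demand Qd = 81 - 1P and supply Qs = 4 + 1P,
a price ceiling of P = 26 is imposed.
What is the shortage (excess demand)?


At P = 26:
Qd = 81 - 1*26 = 55
Qs = 4 + 1*26 = 30
Shortage = Qd - Qs = 55 - 30 = 25

25


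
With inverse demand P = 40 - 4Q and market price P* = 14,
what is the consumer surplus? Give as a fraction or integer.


Maximum willingness to pay (at Q=0): P_max = 40
Quantity demanded at P* = 14:
Q* = (40 - 14)/4 = 13/2
CS = (1/2) * Q* * (P_max - P*)
CS = (1/2) * 13/2 * (40 - 14)
CS = (1/2) * 13/2 * 26 = 169/2

169/2


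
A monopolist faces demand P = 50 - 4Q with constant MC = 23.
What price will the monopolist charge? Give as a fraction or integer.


MR = 50 - 8Q
Set MR = MC: 50 - 8Q = 23
Q* = 27/8
Substitute into demand:
P* = 50 - 4*27/8 = 73/2

73/2


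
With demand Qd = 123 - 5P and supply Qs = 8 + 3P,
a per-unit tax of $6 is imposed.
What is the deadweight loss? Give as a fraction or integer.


Pre-tax equilibrium quantity: Q* = 409/8
Post-tax equilibrium quantity: Q_tax = 319/8
Reduction in quantity: Q* - Q_tax = 45/4
DWL = (1/2) * tax * (Q* - Q_tax)
DWL = (1/2) * 6 * 45/4 = 135/4

135/4


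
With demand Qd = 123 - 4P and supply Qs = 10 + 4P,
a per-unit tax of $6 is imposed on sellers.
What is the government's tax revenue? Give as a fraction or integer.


With tax on sellers, new supply: Qs' = 10 + 4(P - 6)
= 4P - 14
New equilibrium quantity:
Q_new = 109/2
Tax revenue = tax * Q_new = 6 * 109/2 = 327

327


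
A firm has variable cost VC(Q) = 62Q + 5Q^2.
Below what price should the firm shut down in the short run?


AVC(Q) = VC(Q)/Q = 62 + 5Q
AVC is increasing in Q, so minimum AVC is at Q -> 0+.
Min AVC = 62
The firm should shut down if P < 62.

62


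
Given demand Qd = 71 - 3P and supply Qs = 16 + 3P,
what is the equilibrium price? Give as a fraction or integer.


At equilibrium, Qd = Qs.
71 - 3P = 16 + 3P
71 - 16 = 3P + 3P
55 = 6P
P* = 55/6 = 55/6

55/6


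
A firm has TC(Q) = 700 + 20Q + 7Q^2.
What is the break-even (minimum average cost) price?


AC(Q) = 700/Q + 20 + 7Q
To minimize: dAC/dQ = -700/Q^2 + 7 = 0
Q^2 = 700/7 = 100
Q* = 10
Min AC = 700/10 + 20 + 7*10
Min AC = 70 + 20 + 70 = 160

160


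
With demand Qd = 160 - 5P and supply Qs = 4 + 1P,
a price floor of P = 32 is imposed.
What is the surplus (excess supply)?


At P = 32:
Qd = 160 - 5*32 = 0
Qs = 4 + 1*32 = 36
Surplus = Qs - Qd = 36 - 0 = 36

36


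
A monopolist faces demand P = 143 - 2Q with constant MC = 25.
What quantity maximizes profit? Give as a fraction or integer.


TR = P*Q = (143 - 2Q)Q = 143Q - 2Q^2
MR = dTR/dQ = 143 - 4Q
Set MR = MC:
143 - 4Q = 25
118 = 4Q
Q* = 118/4 = 59/2

59/2


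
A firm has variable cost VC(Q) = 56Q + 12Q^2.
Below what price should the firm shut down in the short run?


AVC(Q) = VC(Q)/Q = 56 + 12Q
AVC is increasing in Q, so minimum AVC is at Q -> 0+.
Min AVC = 56
The firm should shut down if P < 56.

56


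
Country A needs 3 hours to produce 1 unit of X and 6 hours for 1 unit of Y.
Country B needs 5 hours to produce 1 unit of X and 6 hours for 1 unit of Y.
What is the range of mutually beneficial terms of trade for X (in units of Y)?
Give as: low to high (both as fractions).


Opportunity cost of X for Country A = hours_X / hours_Y = 3/6 = 1/2 units of Y
Opportunity cost of X for Country B = hours_X / hours_Y = 5/6 = 5/6 units of Y
Terms of trade must be between the two opportunity costs.
Range: 1/2 to 5/6

1/2 to 5/6


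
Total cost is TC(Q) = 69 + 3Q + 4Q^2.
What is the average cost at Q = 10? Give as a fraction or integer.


TC(10) = 69 + 3*10 + 4*10^2
TC(10) = 69 + 30 + 400 = 499
AC = TC/Q = 499/10 = 499/10

499/10


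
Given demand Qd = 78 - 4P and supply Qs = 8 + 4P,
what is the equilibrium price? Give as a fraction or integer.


At equilibrium, Qd = Qs.
78 - 4P = 8 + 4P
78 - 8 = 4P + 4P
70 = 8P
P* = 70/8 = 35/4

35/4


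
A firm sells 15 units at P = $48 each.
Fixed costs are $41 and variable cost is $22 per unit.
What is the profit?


Total Revenue = P * Q = 48 * 15 = $720
Total Cost = FC + VC*Q = 41 + 22*15 = $371
Profit = TR - TC = 720 - 371 = $349

$349


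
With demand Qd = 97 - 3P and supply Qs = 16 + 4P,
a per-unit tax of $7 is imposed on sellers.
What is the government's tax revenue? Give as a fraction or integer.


With tax on sellers, new supply: Qs' = 16 + 4(P - 7)
= 4P - 12
New equilibrium quantity:
Q_new = 352/7
Tax revenue = tax * Q_new = 7 * 352/7 = 352

352


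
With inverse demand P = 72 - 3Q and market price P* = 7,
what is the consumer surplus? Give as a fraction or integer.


Maximum willingness to pay (at Q=0): P_max = 72
Quantity demanded at P* = 7:
Q* = (72 - 7)/3 = 65/3
CS = (1/2) * Q* * (P_max - P*)
CS = (1/2) * 65/3 * (72 - 7)
CS = (1/2) * 65/3 * 65 = 4225/6

4225/6


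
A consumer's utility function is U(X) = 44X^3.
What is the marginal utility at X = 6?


MU = dU/dX = 44*3*X^(3-1)
MU = 132*X^2
At X = 6:
MU = 132 * 6^2
MU = 132 * 36 = 4752

4752


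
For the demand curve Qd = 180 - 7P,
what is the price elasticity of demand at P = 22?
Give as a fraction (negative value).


dQ/dP = -7
At P = 22: Q = 180 - 7*22 = 26
E = (dQ/dP)(P/Q) = (-7)(22/26) = -77/13

-77/13


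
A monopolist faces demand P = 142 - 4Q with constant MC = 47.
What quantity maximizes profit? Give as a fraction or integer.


TR = P*Q = (142 - 4Q)Q = 142Q - 4Q^2
MR = dTR/dQ = 142 - 8Q
Set MR = MC:
142 - 8Q = 47
95 = 8Q
Q* = 95/8 = 95/8

95/8


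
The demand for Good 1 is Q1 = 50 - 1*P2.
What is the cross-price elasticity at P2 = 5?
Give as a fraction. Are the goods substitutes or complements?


dQ1/dP2 = -1
At P2 = 5: Q1 = 50 - 1*5 = 45
Exy = (dQ1/dP2)(P2/Q1) = -1 * 5 / 45 = -1/9
Since Exy < 0, the goods are complements.

-1/9 (complements)


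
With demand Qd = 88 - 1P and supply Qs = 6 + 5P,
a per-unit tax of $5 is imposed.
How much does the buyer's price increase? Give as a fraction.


With a per-unit tax, the buyer's price increase depends on relative slopes.
Supply slope: d = 5, Demand slope: b = 1
Buyer's price increase = d * tax / (b + d)
= 5 * 5 / (1 + 5)
= 25 / 6 = 25/6

25/6


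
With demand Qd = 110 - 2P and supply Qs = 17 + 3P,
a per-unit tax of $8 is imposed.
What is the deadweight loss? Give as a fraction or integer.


Pre-tax equilibrium quantity: Q* = 364/5
Post-tax equilibrium quantity: Q_tax = 316/5
Reduction in quantity: Q* - Q_tax = 48/5
DWL = (1/2) * tax * (Q* - Q_tax)
DWL = (1/2) * 8 * 48/5 = 192/5

192/5


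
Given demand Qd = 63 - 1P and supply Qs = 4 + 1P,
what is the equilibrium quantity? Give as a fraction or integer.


First find equilibrium price:
63 - 1P = 4 + 1P
P* = 59/2 = 59/2
Then substitute into demand:
Q* = 63 - 1 * 59/2 = 67/2

67/2


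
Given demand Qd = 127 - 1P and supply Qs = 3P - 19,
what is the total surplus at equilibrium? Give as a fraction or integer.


Find equilibrium: 127 - 1P = 3P - 19
127 + 19 = 4P
P* = 146/4 = 73/2
Q* = 3*73/2 - 19 = 181/2
Inverse demand: P = 127 - Q/1, so P_max = 127
Inverse supply: P = 19/3 + Q/3, so P_min = 19/3
CS = (1/2) * 181/2 * (127 - 73/2) = 32761/8
PS = (1/2) * 181/2 * (73/2 - 19/3) = 32761/24
TS = CS + PS = 32761/8 + 32761/24 = 32761/6

32761/6


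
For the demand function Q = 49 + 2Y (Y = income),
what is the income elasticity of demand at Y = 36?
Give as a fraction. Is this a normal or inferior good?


dQ/dY = 2
At Y = 36: Q = 49 + 2*36 = 121
Ey = (dQ/dY)(Y/Q) = 2 * 36 / 121 = 72/121
Since Ey > 0, this is a normal good.

72/121 (normal good)


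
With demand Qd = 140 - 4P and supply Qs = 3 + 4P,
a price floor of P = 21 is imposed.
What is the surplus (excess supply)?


At P = 21:
Qd = 140 - 4*21 = 56
Qs = 3 + 4*21 = 87
Surplus = Qs - Qd = 87 - 56 = 31

31


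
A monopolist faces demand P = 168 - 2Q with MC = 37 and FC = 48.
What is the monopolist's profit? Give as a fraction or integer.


MR = MC: 168 - 4Q = 37
Q* = 131/4
P* = 168 - 2*131/4 = 205/2
Profit = (P* - MC)*Q* - FC
= (205/2 - 37)*131/4 - 48
= 131/2*131/4 - 48
= 17161/8 - 48 = 16777/8

16777/8


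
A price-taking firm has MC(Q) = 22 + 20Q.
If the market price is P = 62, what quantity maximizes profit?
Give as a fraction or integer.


In perfect competition, profit is maximized where P = MC.
62 = 22 + 20Q
40 = 20Q
Q* = 40/20 = 2

2


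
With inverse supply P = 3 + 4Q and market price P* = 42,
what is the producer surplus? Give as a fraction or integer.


Minimum supply price (at Q=0): P_min = 3
Quantity supplied at P* = 42:
Q* = (42 - 3)/4 = 39/4
PS = (1/2) * Q* * (P* - P_min)
PS = (1/2) * 39/4 * (42 - 3)
PS = (1/2) * 39/4 * 39 = 1521/8

1521/8


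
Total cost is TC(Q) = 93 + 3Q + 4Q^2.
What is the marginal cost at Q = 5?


MC = dTC/dQ = 3 + 2*4*Q
At Q = 5:
MC = 3 + 8*5
MC = 3 + 40 = 43

43


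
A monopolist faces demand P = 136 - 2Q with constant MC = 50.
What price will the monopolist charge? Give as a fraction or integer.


MR = 136 - 4Q
Set MR = MC: 136 - 4Q = 50
Q* = 43/2
Substitute into demand:
P* = 136 - 2*43/2 = 93

93


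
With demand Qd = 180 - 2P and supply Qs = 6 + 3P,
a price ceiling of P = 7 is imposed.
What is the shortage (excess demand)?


At P = 7:
Qd = 180 - 2*7 = 166
Qs = 6 + 3*7 = 27
Shortage = Qd - Qs = 166 - 27 = 139

139


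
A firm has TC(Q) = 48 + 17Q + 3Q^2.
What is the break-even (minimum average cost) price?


AC(Q) = 48/Q + 17 + 3Q
To minimize: dAC/dQ = -48/Q^2 + 3 = 0
Q^2 = 48/3 = 16
Q* = 4
Min AC = 48/4 + 17 + 3*4
Min AC = 12 + 17 + 12 = 41

41


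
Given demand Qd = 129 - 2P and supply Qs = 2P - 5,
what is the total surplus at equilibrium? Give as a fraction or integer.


Find equilibrium: 129 - 2P = 2P - 5
129 + 5 = 4P
P* = 134/4 = 67/2
Q* = 2*67/2 - 5 = 62
Inverse demand: P = 129/2 - Q/2, so P_max = 129/2
Inverse supply: P = 5/2 + Q/2, so P_min = 5/2
CS = (1/2) * 62 * (129/2 - 67/2) = 961
PS = (1/2) * 62 * (67/2 - 5/2) = 961
TS = CS + PS = 961 + 961 = 1922

1922


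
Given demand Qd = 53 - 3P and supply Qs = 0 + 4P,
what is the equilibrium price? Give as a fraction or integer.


At equilibrium, Qd = Qs.
53 - 3P = 0 + 4P
53 - 0 = 3P + 4P
53 = 7P
P* = 53/7 = 53/7

53/7


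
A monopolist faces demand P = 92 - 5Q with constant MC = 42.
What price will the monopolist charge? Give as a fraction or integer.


MR = 92 - 10Q
Set MR = MC: 92 - 10Q = 42
Q* = 5
Substitute into demand:
P* = 92 - 5*5 = 67

67


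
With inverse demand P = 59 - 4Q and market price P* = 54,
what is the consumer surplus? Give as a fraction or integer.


Maximum willingness to pay (at Q=0): P_max = 59
Quantity demanded at P* = 54:
Q* = (59 - 54)/4 = 5/4
CS = (1/2) * Q* * (P_max - P*)
CS = (1/2) * 5/4 * (59 - 54)
CS = (1/2) * 5/4 * 5 = 25/8

25/8


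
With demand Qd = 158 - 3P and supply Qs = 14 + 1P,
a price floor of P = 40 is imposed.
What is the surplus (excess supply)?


At P = 40:
Qd = 158 - 3*40 = 38
Qs = 14 + 1*40 = 54
Surplus = Qs - Qd = 54 - 38 = 16

16


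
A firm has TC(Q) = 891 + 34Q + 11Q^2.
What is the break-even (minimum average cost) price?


AC(Q) = 891/Q + 34 + 11Q
To minimize: dAC/dQ = -891/Q^2 + 11 = 0
Q^2 = 891/11 = 81
Q* = 9
Min AC = 891/9 + 34 + 11*9
Min AC = 99 + 34 + 99 = 232

232


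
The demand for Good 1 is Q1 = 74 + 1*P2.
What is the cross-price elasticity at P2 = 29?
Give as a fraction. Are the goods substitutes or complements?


dQ1/dP2 = 1
At P2 = 29: Q1 = 74 + 1*29 = 103
Exy = (dQ1/dP2)(P2/Q1) = 1 * 29 / 103 = 29/103
Since Exy > 0, the goods are substitutes.

29/103 (substitutes)


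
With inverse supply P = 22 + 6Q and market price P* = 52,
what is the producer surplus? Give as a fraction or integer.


Minimum supply price (at Q=0): P_min = 22
Quantity supplied at P* = 52:
Q* = (52 - 22)/6 = 5
PS = (1/2) * Q* * (P* - P_min)
PS = (1/2) * 5 * (52 - 22)
PS = (1/2) * 5 * 30 = 75

75


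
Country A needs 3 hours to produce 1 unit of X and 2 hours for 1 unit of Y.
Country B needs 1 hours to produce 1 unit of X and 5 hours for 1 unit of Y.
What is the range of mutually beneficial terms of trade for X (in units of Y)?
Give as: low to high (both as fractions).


Opportunity cost of X for Country A = hours_X / hours_Y = 3/2 = 3/2 units of Y
Opportunity cost of X for Country B = hours_X / hours_Y = 1/5 = 1/5 units of Y
Terms of trade must be between the two opportunity costs.
Range: 1/5 to 3/2

1/5 to 3/2


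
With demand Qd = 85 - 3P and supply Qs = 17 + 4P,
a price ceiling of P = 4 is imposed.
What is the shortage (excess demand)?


At P = 4:
Qd = 85 - 3*4 = 73
Qs = 17 + 4*4 = 33
Shortage = Qd - Qs = 73 - 33 = 40

40


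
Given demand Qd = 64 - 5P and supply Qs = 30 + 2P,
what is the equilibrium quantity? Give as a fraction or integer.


First find equilibrium price:
64 - 5P = 30 + 2P
P* = 34/7 = 34/7
Then substitute into demand:
Q* = 64 - 5 * 34/7 = 278/7

278/7


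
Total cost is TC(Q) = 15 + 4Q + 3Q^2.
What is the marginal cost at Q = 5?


MC = dTC/dQ = 4 + 2*3*Q
At Q = 5:
MC = 4 + 6*5
MC = 4 + 30 = 34

34


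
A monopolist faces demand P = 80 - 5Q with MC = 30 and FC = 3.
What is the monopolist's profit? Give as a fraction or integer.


MR = MC: 80 - 10Q = 30
Q* = 5
P* = 80 - 5*5 = 55
Profit = (P* - MC)*Q* - FC
= (55 - 30)*5 - 3
= 25*5 - 3
= 125 - 3 = 122

122


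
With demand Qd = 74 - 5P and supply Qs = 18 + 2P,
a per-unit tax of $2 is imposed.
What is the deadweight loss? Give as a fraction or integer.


Pre-tax equilibrium quantity: Q* = 34
Post-tax equilibrium quantity: Q_tax = 218/7
Reduction in quantity: Q* - Q_tax = 20/7
DWL = (1/2) * tax * (Q* - Q_tax)
DWL = (1/2) * 2 * 20/7 = 20/7

20/7


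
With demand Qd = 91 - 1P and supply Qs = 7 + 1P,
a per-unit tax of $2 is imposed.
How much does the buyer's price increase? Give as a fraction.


With a per-unit tax, the buyer's price increase depends on relative slopes.
Supply slope: d = 1, Demand slope: b = 1
Buyer's price increase = d * tax / (b + d)
= 1 * 2 / (1 + 1)
= 2 / 2 = 1

1


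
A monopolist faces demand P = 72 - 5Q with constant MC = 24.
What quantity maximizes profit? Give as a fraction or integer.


TR = P*Q = (72 - 5Q)Q = 72Q - 5Q^2
MR = dTR/dQ = 72 - 10Q
Set MR = MC:
72 - 10Q = 24
48 = 10Q
Q* = 48/10 = 24/5

24/5


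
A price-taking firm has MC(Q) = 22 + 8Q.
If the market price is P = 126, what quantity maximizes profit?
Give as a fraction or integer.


In perfect competition, profit is maximized where P = MC.
126 = 22 + 8Q
104 = 8Q
Q* = 104/8 = 13

13


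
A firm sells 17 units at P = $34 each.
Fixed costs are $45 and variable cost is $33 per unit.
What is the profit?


Total Revenue = P * Q = 34 * 17 = $578
Total Cost = FC + VC*Q = 45 + 33*17 = $606
Profit = TR - TC = 578 - 606 = $-28

$-28


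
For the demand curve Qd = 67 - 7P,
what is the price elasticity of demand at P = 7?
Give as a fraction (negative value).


dQ/dP = -7
At P = 7: Q = 67 - 7*7 = 18
E = (dQ/dP)(P/Q) = (-7)(7/18) = -49/18

-49/18


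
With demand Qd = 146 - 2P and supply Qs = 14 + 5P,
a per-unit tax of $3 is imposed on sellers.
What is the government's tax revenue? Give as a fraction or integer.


With tax on sellers, new supply: Qs' = 14 + 5(P - 3)
= 5P - 1
New equilibrium quantity:
Q_new = 104
Tax revenue = tax * Q_new = 3 * 104 = 312

312


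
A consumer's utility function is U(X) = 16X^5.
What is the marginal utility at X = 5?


MU = dU/dX = 16*5*X^(5-1)
MU = 80*X^4
At X = 5:
MU = 80 * 5^4
MU = 80 * 625 = 50000

50000


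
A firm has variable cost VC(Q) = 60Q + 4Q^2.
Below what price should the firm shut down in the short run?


AVC(Q) = VC(Q)/Q = 60 + 4Q
AVC is increasing in Q, so minimum AVC is at Q -> 0+.
Min AVC = 60
The firm should shut down if P < 60.

60


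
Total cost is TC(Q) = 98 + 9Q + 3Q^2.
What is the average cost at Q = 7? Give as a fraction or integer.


TC(7) = 98 + 9*7 + 3*7^2
TC(7) = 98 + 63 + 147 = 308
AC = TC/Q = 308/7 = 44

44
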